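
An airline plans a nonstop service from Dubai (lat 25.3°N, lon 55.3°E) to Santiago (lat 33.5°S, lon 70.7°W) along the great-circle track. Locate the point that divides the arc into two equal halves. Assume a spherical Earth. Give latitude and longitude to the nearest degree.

≈ lat 9°S, lon 3°W

Write both endpoints as unit vectors p₁, p₂ with components (cos φ cos λ, cos φ sin λ, sin φ).
The central angle between the endpoints is δ = arccos(p₁·p₂) ≈ 2.317 rad (132.8°).
Interpolate at f = 1/2 with slerp weights a = sin((1−f)δ)/sin δ ≈ 1.248, b = sin(fδ)/sin δ ≈ 1.248.
p = a·p₁ + b·p₂ ≈ (0.986, -0.055, -0.155); φ = arcsin(p_z) ≈ -8.94°, λ = atan2(p_y, p_x) ≈ -3.17°.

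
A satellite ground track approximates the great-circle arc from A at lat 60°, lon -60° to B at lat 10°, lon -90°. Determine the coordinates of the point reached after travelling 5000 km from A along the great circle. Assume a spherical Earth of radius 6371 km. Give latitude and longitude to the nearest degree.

≈ lat 19°, lon -87°

Write both endpoints as unit vectors p₁, p₂ with components (cos φ cos λ, cos φ sin λ, sin φ).
The central angle between the endpoints is δ = arccos(p₁·p₂) ≈ 0.956 rad (54.8°). The total great-circle distance is δ·R ≈ 0.956 × 6371 ≈ 6090 km, so the target fraction is f = 5000/6090 ≈ 0.821.
Interpolate at f ≈ 0.821 with slerp weights a = sin((1−f)δ)/sin δ ≈ 0.209, b = sin(fδ)/sin δ ≈ 0.865.
p = a·p₁ + b·p₂ ≈ (0.052, -0.942, 0.331); φ = arcsin(p_z) ≈ 19.32°, λ = atan2(p_y, p_x) ≈ -86.83°.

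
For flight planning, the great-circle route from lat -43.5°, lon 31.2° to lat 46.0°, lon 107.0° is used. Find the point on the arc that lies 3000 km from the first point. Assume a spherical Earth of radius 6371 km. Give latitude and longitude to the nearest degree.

Write both endpoints as unit vectors p₁, p₂ with components (cos φ cos λ, cos φ sin λ, sin φ).
The central angle between the endpoints is δ = arccos(p₁·p₂) ≈ 1.951 rad (111.8°). The total great-circle distance is δ·R ≈ 1.951 × 6371 ≈ 12433 km, so the target fraction is f = 3000/12433 ≈ 0.241.
Interpolate at f ≈ 0.241 with slerp weights a = sin((1−f)δ)/sin δ ≈ 1.073, b = sin(fδ)/sin δ ≈ 0.489.
p = a·p₁ + b·p₂ ≈ (0.566, 0.728, -0.387); φ = arcsin(p_z) ≈ -22.76°, λ = atan2(p_y, p_x) ≈ 52.11°.

≈ lat -23°, lon 52°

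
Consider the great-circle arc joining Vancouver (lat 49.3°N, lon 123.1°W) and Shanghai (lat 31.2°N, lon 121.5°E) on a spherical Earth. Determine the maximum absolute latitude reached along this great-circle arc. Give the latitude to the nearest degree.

The great circle lies in the plane with unit normal n̂ = (p₁ × p₂)/|p₁ × p₂|.
Here n̂_z ≈ -0.510; the vertex latitude is φ_max = arccos|n̂_z| ≈ 59.3°.
Check via Clairaut: cos φ_max = |cos φ₁| · sin C = cos(49.3°)·sin(51.4°) ≈ 0.510, again giving ≈ 59.3°.

≈ 59°N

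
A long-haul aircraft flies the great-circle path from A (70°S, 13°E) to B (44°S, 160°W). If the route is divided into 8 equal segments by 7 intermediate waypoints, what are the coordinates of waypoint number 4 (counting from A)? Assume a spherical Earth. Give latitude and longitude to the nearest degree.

Convert each endpoint to a unit vector on the sphere (x = cos φ cos λ, y = cos φ sin λ, z = sin φ).
The central angle between the endpoints is δ = arccos(p₁·p₂) ≈ 1.150 rad (65.9°).
Interpolate at f = 4/8 with slerp weights a = sin((1−f)δ)/sin δ ≈ 0.596, b = sin(fδ)/sin δ ≈ 0.596.
p = a·p₁ + b·p₂ ≈ (-0.204, -0.101, -0.974); φ = arcsin(p_z) ≈ -76.84°, λ = atan2(p_y, p_x) ≈ -153.74°.

≈ (77°S, 154°W)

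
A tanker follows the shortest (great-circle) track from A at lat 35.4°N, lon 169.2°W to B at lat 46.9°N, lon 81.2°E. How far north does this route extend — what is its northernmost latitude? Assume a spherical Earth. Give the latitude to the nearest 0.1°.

The great circle lies in the plane with unit normal n̂ = (p₁ × p₂)/|p₁ × p₂|.
Here n̂_z ≈ -0.540; the vertex latitude is φ_max = arccos|n̂_z| ≈ 57.3°.
Check via Clairaut: cos φ_max = |cos φ₁| · sin C = cos(35.4°)·sin(41.5°) ≈ 0.540, again giving ≈ 57.3°.

≈ 57.3°N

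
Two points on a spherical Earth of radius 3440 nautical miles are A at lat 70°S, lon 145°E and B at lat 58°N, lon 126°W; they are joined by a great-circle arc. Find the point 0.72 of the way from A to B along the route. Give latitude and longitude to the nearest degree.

Convert each endpoint to a unit vector on the sphere (x = cos φ cos λ, y = cos φ sin λ, z = sin φ).
The central angle between the endpoints is δ = arccos(p₁·p₂) ≈ 2.488 rad (142.5°).
Interpolate at f = 0.72 with slerp weights a = sin((1−f)δ)/sin δ ≈ 1.055, b = sin(fδ)/sin δ ≈ 1.604.
p = a·p₁ + b·p₂ ≈ (-0.795, -0.481, 0.369); φ = arcsin(p_z) ≈ 21.67°, λ = atan2(p_y, p_x) ≈ -148.84°.

≈ lat 22°N, lon 149°W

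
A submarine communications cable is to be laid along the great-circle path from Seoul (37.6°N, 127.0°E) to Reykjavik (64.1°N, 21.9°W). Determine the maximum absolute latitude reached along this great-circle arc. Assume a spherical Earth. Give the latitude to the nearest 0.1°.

The great circle lies in the plane with unit normal n̂ = (p₁ × p₂)/|p₁ × p₂|.
Here n̂_z ≈ -0.185; the vertex latitude is φ_max = arccos|n̂_z| ≈ 79.4°.
Check via Clairaut: cos φ_max = |cos φ₁| · sin C = cos(37.6°)·sin(13.5°) ≈ 0.185, again giving ≈ 79.4°.

≈ 79.4°N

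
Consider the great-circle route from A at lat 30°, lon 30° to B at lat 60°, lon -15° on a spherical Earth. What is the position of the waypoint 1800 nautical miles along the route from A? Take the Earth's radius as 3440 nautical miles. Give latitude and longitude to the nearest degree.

≈ lat 53°, lon 4°

Write both endpoints as unit vectors p₁, p₂ with components (cos φ cos λ, cos φ sin λ, sin φ).
The central angle between the endpoints is δ = arccos(p₁·p₂) ≈ 0.739 rad (42.3°). The total great-circle distance is δ·R ≈ 0.739 × 3440 ≈ 2542 nmi, so the target fraction is f = 1800/2542 ≈ 0.708.
Interpolate at f ≈ 0.708 with slerp weights a = sin((1−f)δ)/sin δ ≈ 0.318, b = sin(fδ)/sin δ ≈ 0.742.
p = a·p₁ + b·p₂ ≈ (0.597, 0.042, 0.801); φ = arcsin(p_z) ≈ 53.27°, λ = atan2(p_y, p_x) ≈ 3.99°.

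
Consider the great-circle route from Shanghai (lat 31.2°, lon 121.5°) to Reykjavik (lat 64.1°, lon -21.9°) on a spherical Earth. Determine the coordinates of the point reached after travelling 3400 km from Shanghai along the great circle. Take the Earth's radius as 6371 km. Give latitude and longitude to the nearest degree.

≈ lat 60°, lon 106°

Convert each endpoint to a unit vector on the sphere (x = cos φ cos λ, y = cos φ sin λ, z = sin φ).
The central angle between the endpoints is δ = arccos(p₁·p₂) ≈ 1.404 rad (80.4°). The total great-circle distance is δ·R ≈ 1.404 × 6371 ≈ 8945 km, so the target fraction is f = 3400/8945 ≈ 0.380.
Interpolate at f ≈ 0.380 with slerp weights a = sin((1−f)δ)/sin δ ≈ 0.775, b = sin(fδ)/sin δ ≈ 0.516.
p = a·p₁ + b·p₂ ≈ (-0.137, 0.481, 0.866); φ = arcsin(p_z) ≈ 59.96°, λ = atan2(p_y, p_x) ≈ 105.93°.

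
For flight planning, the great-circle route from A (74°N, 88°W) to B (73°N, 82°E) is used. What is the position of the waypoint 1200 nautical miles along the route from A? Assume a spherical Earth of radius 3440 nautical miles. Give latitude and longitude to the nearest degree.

From cos δ = sin φ₁ sin φ₂ + cos φ₁ cos φ₂ cos Δλ, the central angle is δ ≈ 0.574 rad (32.9°). The total great-circle distance is δ·R ≈ 0.574 × 3440 ≈ 1974 nmi, so the target fraction is f = 1200/1974 ≈ 0.608.
Interpolate at f ≈ 0.608 with slerp weights a = sin((1−f)δ)/sin δ ≈ 0.411, b = sin(fδ)/sin δ ≈ 0.630.
p = a·p₁ + b·p₂ ≈ (0.030, 0.069, 0.997); φ = arcsin(p_z) ≈ 85.69°, λ = atan2(p_y, p_x) ≈ 66.85°.

≈ (86°N, 67°E)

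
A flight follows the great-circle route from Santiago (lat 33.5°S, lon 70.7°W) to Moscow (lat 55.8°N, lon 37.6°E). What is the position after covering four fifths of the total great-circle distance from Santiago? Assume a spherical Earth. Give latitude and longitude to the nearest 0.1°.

Convert each endpoint to a unit vector on the sphere (x = cos φ cos λ, y = cos φ sin λ, z = sin φ).
The central angle between the endpoints is δ = arccos(p₁·p₂) ≈ 2.219 rad (127.1°).
Interpolate at f = 4/5 with slerp weights a = sin((1−f)δ)/sin δ ≈ 0.539, b = sin(fδ)/sin δ ≈ 1.228.
p = a·p₁ + b·p₂ ≈ (0.695, -0.003, 0.719); φ = arcsin(p_z) ≈ 45.94°, λ = atan2(p_y, p_x) ≈ -0.22°.

≈ lat 45.9°N, lon 0.2°W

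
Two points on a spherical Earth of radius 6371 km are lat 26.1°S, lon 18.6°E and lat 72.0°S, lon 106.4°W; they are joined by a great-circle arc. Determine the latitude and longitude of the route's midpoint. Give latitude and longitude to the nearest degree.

≈ lat 61°S, lon 1°W

Convert each endpoint to a unit vector on the sphere (x = cos φ cos λ, y = cos φ sin λ, z = sin φ).
The central angle between the endpoints is δ = arccos(p₁·p₂) ≈ 1.309 rad (75.0°).
Interpolate at f = 1/2 with slerp weights a = sin((1−f)δ)/sin δ ≈ 0.630, b = sin(fδ)/sin δ ≈ 0.630.
p = a·p₁ + b·p₂ ≈ (0.481, -0.006, -0.877); φ = arcsin(p_z) ≈ -61.22°, λ = atan2(p_y, p_x) ≈ -0.75°.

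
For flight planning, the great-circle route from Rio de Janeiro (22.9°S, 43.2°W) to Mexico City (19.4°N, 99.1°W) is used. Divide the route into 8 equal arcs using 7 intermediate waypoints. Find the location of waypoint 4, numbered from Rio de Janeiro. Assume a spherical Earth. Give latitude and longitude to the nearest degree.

≈ 2°S, 72°W

Convert each endpoint to a unit vector on the sphere (x = cos φ cos λ, y = cos φ sin λ, z = sin φ).
The central angle between the endpoints is δ = arccos(p₁·p₂) ≈ 1.205 rad (69.0°).
Interpolate at f = 4/8 with slerp weights a = sin((1−f)δ)/sin δ ≈ 0.607, b = sin(fδ)/sin δ ≈ 0.607.
p = a·p₁ + b·p₂ ≈ (0.317, -0.948, -0.035); φ = arcsin(p_z) ≈ -1.98°, λ = atan2(p_y, p_x) ≈ -71.51°.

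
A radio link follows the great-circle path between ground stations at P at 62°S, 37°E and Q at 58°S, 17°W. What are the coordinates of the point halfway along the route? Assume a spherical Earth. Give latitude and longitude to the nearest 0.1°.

Write both endpoints as unit vectors p₁, p₂ with components (cos φ cos λ, cos φ sin λ, sin φ).
The central angle between the endpoints is δ = arccos(p₁·p₂) ≈ 0.462 rad (26.5°).
Interpolate at f = 1/2 with slerp weights a = sin((1−f)δ)/sin δ ≈ 0.514, b = sin(fδ)/sin δ ≈ 0.514.
p = a·p₁ + b·p₂ ≈ (0.453, 0.066, -0.889); φ = arcsin(p_z) ≈ -62.77°, λ = atan2(p_y, p_x) ≈ 8.23°.

≈ 62.8°S, 8.2°E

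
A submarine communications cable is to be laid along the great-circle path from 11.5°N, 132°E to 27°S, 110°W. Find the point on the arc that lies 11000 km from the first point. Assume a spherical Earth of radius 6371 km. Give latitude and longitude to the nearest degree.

≈ 26°S, 134°W

Write both endpoints as unit vectors p₁, p₂ with components (cos φ cos λ, cos φ sin λ, sin φ).
The central angle between the endpoints is δ = arccos(p₁·p₂) ≈ 2.095 rad (120.0°). The total great-circle distance is δ·R ≈ 2.095 × 6371 ≈ 13346 km, so the target fraction is f = 11000/13346 ≈ 0.824.
Interpolate at f ≈ 0.824 with slerp weights a = sin((1−f)δ)/sin δ ≈ 0.416, b = sin(fδ)/sin δ ≈ 1.141.
p = a·p₁ + b·p₂ ≈ (-0.620, -0.653, -0.435); φ = arcsin(p_z) ≈ -25.79°, λ = atan2(p_y, p_x) ≈ -133.55°.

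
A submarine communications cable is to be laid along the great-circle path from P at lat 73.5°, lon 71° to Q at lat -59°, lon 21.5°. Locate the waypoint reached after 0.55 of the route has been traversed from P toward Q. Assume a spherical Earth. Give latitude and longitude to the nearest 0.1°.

Convert each endpoint to a unit vector on the sphere (x = cos φ cos λ, y = cos φ sin λ, z = sin φ).
The central angle between the endpoints is δ = arccos(p₁·p₂) ≈ 2.385 rad (136.6°).
Interpolate at f = 0.55 with slerp weights a = sin((1−f)δ)/sin δ ≈ 1.279, b = sin(fδ)/sin δ ≈ 1.407.
p = a·p₁ + b·p₂ ≈ (0.793, 0.609, 0.020); φ = arcsin(p_z) ≈ 1.16°, λ = atan2(p_y, p_x) ≈ 37.54°.

≈ lat 1.2°, lon 37.5°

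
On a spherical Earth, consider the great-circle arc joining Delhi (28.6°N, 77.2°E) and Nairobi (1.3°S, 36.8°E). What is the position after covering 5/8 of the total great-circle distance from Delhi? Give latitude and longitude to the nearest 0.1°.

≈ (10.6°N, 50.8°E)

Convert each endpoint to a unit vector on the sphere (x = cos φ cos λ, y = cos φ sin λ, z = sin φ).
The central angle between the endpoints is δ = arccos(p₁·p₂) ≈ 0.853 rad (48.9°).
Interpolate at f = 5/8 with slerp weights a = sin((1−f)δ)/sin δ ≈ 0.417, b = sin(fδ)/sin δ ≈ 0.675.
p = a·p₁ + b·p₂ ≈ (0.621, 0.761, 0.185); φ = arcsin(p_z) ≈ 10.63°, λ = atan2(p_y, p_x) ≈ 50.79°.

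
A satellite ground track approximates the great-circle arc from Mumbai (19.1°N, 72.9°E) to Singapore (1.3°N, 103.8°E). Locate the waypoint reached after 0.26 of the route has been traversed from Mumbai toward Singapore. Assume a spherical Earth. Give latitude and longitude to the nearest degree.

≈ (15°N, 81°E)

Write both endpoints as unit vectors p₁, p₂ with components (cos φ cos λ, cos φ sin λ, sin φ).
The central angle between the endpoints is δ = arccos(p₁·p₂) ≈ 0.613 rad (35.1°).
Interpolate at f = 0.26 with slerp weights a = sin((1−f)δ)/sin δ ≈ 0.762, b = sin(fδ)/sin δ ≈ 0.276.
p = a·p₁ + b·p₂ ≈ (0.146, 0.956, 0.255); φ = arcsin(p_z) ≈ 14.80°, λ = atan2(p_y, p_x) ≈ 81.32°.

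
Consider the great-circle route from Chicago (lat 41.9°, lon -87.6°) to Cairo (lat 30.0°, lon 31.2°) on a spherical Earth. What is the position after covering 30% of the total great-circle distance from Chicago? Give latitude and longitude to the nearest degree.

Convert each endpoint to a unit vector on the sphere (x = cos φ cos λ, y = cos φ sin λ, z = sin φ).
The central angle between the endpoints is δ = arccos(p₁·p₂) ≈ 1.547 rad (88.7°).
Interpolate at f = 0.30 with slerp weights a = sin((1−f)δ)/sin δ ≈ 0.884, b = sin(fδ)/sin δ ≈ 0.448.
p = a·p₁ + b·p₂ ≈ (0.359, -0.456, 0.814); φ = arcsin(p_z) ≈ 54.50°, λ = atan2(p_y, p_x) ≈ -51.78°.

≈ lat 54°, lon -52°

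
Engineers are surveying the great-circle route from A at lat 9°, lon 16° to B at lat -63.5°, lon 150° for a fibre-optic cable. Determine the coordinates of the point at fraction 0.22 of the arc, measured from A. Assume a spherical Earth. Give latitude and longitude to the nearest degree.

Convert each endpoint to a unit vector on the sphere (x = cos φ cos λ, y = cos φ sin λ, z = sin φ).
The central angle between the endpoints is δ = arccos(p₁·p₂) ≈ 2.033 rad (116.5°).
Interpolate at f = 0.22 with slerp weights a = sin((1−f)δ)/sin δ ≈ 1.117, b = sin(fδ)/sin δ ≈ 0.483.
p = a·p₁ + b·p₂ ≈ (0.874, 0.412, -0.258); φ = arcsin(p_z) ≈ -14.94°, λ = atan2(p_y, p_x) ≈ 25.24°.

≈ lat -15°, lon 25°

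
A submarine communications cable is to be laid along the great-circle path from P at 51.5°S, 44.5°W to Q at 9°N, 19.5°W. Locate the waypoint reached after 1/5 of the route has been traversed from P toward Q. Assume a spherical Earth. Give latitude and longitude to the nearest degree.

≈ 40°S, 37°W

Convert each endpoint to a unit vector on the sphere (x = cos φ cos λ, y = cos φ sin λ, z = sin φ).
The central angle between the endpoints is δ = arccos(p₁·p₂) ≈ 1.121 rad (64.2°).
Interpolate at f = 1/5 with slerp weights a = sin((1−f)δ)/sin δ ≈ 0.868, b = sin(fδ)/sin δ ≈ 0.247.
p = a·p₁ + b·p₂ ≈ (0.615, -0.460, -0.640); φ = arcsin(p_z) ≈ -39.82°, λ = atan2(p_y, p_x) ≈ -36.79°.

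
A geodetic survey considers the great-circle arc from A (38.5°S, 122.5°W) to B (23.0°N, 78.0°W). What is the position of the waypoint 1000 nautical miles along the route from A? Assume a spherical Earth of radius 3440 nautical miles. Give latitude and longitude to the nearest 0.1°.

From cos δ = sin φ₁ sin φ₂ + cos φ₁ cos φ₂ cos Δλ, the central angle is δ ≈ 1.297 rad (74.3°). The total great-circle distance is δ·R ≈ 1.297 × 3440 ≈ 4461 nmi, so the target fraction is f = 1000/4461 ≈ 0.224.
Interpolate at f ≈ 0.224 with slerp weights a = sin((1−f)δ)/sin δ ≈ 0.877, b = sin(fδ)/sin δ ≈ 0.298.
p = a·p₁ + b·p₂ ≈ (-0.312, -0.847, -0.430); φ = arcsin(p_z) ≈ -25.46°, λ = atan2(p_y, p_x) ≈ -110.22°.

≈ (25.5°S, 110.2°W)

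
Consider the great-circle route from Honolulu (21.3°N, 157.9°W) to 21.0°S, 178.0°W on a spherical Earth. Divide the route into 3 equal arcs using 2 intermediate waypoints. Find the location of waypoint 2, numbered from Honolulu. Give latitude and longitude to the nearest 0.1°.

≈ 6.9°S, 171.2°W

Write both endpoints as unit vectors p₁, p₂ with components (cos φ cos λ, cos φ sin λ, sin φ).
The central angle between the endpoints is δ = arccos(p₁·p₂) ≈ 0.814 rad (46.6°).
Interpolate at f = 2/3 with slerp weights a = sin((1−f)δ)/sin δ ≈ 0.369, b = sin(fδ)/sin δ ≈ 0.710.
p = a·p₁ + b·p₂ ≈ (-0.981, -0.152, -0.121); φ = arcsin(p_z) ≈ -6.93°, λ = atan2(p_y, p_x) ≈ -171.17°.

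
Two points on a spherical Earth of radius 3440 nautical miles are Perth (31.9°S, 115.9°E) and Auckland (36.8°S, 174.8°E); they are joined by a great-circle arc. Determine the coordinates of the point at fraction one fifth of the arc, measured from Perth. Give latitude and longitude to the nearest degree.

Write both endpoints as unit vectors p₁, p₂ with components (cos φ cos λ, cos φ sin λ, sin φ).
The central angle between the endpoints is δ = arccos(p₁·p₂) ≈ 0.840 rad (48.1°).
Interpolate at f = 1/5 with slerp weights a = sin((1−f)δ)/sin δ ≈ 0.836, b = sin(fδ)/sin δ ≈ 0.225.
p = a·p₁ + b·p₂ ≈ (-0.489, 0.655, -0.576); φ = arcsin(p_z) ≈ -35.19°, λ = atan2(p_y, p_x) ≈ 126.76°.

≈ 35°S, 127°E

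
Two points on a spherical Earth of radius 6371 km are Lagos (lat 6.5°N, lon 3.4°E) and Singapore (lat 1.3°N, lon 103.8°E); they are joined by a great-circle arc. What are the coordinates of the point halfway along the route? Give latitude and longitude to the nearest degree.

≈ lat 6°N, lon 54°E

Convert each endpoint to a unit vector on the sphere (x = cos φ cos λ, y = cos φ sin λ, z = sin φ).
The central angle between the endpoints is δ = arccos(p₁·p₂) ≈ 1.748 rad (100.2°).
Interpolate at f = 1/2 with slerp weights a = sin((1−f)δ)/sin δ ≈ 0.779, b = sin(fδ)/sin δ ≈ 0.779.
p = a·p₁ + b·p₂ ≈ (0.587, 0.803, 0.106); φ = arcsin(p_z) ≈ 6.08°, λ = atan2(p_y, p_x) ≈ 53.81°.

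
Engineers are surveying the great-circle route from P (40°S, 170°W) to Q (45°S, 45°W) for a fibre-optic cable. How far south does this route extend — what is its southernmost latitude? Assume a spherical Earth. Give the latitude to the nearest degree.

≈ 63°S

The great circle lies in the plane with unit normal n̂ = (p₁ × p₂)/|p₁ × p₂|.
Here n̂_z ≈ +0.448; the vertex latitude is φ_max = arccos|n̂_z| ≈ 63.4°.
Check via Clairaut: cos φ_max = |cos φ₁| · sin C = cos(40.0°)·sin(144.2°) ≈ 0.448, again giving ≈ 63.4°.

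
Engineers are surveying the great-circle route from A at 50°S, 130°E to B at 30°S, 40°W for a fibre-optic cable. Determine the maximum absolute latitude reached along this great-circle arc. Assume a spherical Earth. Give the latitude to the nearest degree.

≈ 84°S

The great circle lies in the plane with unit normal n̂ = (p₁ × p₂)/|p₁ × p₂|.
Here n̂_z ≈ -0.098; the vertex latitude is φ_max = arccos|n̂_z| ≈ 84.4°.
Check via Clairaut: cos φ_max = |cos φ₁| · sin C = cos(50.0°)·sin(171.2°) ≈ 0.098, again giving ≈ 84.4°.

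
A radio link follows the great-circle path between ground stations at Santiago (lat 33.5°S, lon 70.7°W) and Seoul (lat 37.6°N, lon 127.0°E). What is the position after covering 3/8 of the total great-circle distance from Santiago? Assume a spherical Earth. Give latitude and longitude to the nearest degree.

From cos δ = sin φ₁ sin φ₂ + cos φ₁ cos φ₂ cos Δλ, the central angle is δ ≈ 2.881 rad (165.1°).
Interpolate at f = 3/8 with slerp weights a = sin((1−f)δ)/sin δ ≈ 3.775, b = sin(fδ)/sin δ ≈ 3.420.
p = a·p₁ + b·p₂ ≈ (-0.590, -0.807, 0.003); φ = arcsin(p_z) ≈ 0.17°, λ = atan2(p_y, p_x) ≈ -126.17°.

≈ lat 0°N, lon 126°W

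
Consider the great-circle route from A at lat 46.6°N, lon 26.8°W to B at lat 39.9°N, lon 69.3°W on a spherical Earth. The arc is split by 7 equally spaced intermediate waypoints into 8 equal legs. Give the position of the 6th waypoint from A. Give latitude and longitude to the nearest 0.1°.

Convert each endpoint to a unit vector on the sphere (x = cos φ cos λ, y = cos φ sin λ, z = sin φ).
The central angle between the endpoints is δ = arccos(p₁·p₂) ≈ 0.546 rad (31.3°).
Interpolate at f = 6/8 with slerp weights a = sin((1−f)δ)/sin δ ≈ 0.262, b = sin(fδ)/sin δ ≈ 0.767.
p = a·p₁ + b·p₂ ≈ (0.369, -0.631, 0.682); φ = arcsin(p_z) ≈ 43.02°, λ = atan2(p_y, p_x) ≈ -59.72°.

≈ lat 43.0°N, lon 59.7°W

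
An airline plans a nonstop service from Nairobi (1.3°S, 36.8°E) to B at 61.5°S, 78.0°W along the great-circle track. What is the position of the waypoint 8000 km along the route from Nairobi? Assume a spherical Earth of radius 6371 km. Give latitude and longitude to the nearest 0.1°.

≈ 59.4°S, 18.4°W

The haversine formula gives a central angle δ ≈ 1.752 rad (100.4°) between the endpoints. The total great-circle distance is δ·R ≈ 1.752 × 6371 ≈ 11162 km, so the target fraction is f = 8000/11162 ≈ 0.717.
Interpolate at f ≈ 0.717 with slerp weights a = sin((1−f)δ)/sin δ ≈ 0.484, b = sin(fδ)/sin δ ≈ 0.967.
p = a·p₁ + b·p₂ ≈ (0.483, -0.161, -0.860); φ = arcsin(p_z) ≈ -59.36°, λ = atan2(p_y, p_x) ≈ -18.45°.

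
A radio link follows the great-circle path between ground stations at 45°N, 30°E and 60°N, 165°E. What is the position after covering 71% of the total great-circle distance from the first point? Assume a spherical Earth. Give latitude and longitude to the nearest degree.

Write both endpoints as unit vectors p₁, p₂ with components (cos φ cos λ, cos φ sin λ, sin φ).
The central angle between the endpoints is δ = arccos(p₁·p₂) ≈ 1.200 rad (68.8°).
Interpolate at f = 0.71 with slerp weights a = sin((1−f)δ)/sin δ ≈ 0.366, b = sin(fδ)/sin δ ≈ 0.807.
p = a·p₁ + b·p₂ ≈ (-0.166, 0.234, 0.958); φ = arcsin(p_z) ≈ 73.34°, λ = atan2(p_y, p_x) ≈ 125.36°.

≈ 73°N, 125°E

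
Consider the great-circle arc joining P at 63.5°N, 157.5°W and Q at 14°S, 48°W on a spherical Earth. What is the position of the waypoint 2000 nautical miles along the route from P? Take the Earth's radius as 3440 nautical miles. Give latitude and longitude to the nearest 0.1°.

≈ 52.7°N, 94.7°W

Write both endpoints as unit vectors p₁, p₂ with components (cos φ cos λ, cos φ sin λ, sin φ).
The central angle between the endpoints is δ = arccos(p₁·p₂) ≈ 1.940 rad (111.2°). The total great-circle distance is δ·R ≈ 1.940 × 3440 ≈ 6674 nmi, so the target fraction is f = 2000/6674 ≈ 0.300.
Interpolate at f ≈ 0.300 with slerp weights a = sin((1−f)δ)/sin δ ≈ 1.048, b = sin(fδ)/sin δ ≈ 0.589.
p = a·p₁ + b·p₂ ≈ (-0.050, -0.604, 0.796); φ = arcsin(p_z) ≈ 52.72°, λ = atan2(p_y, p_x) ≈ -94.72°.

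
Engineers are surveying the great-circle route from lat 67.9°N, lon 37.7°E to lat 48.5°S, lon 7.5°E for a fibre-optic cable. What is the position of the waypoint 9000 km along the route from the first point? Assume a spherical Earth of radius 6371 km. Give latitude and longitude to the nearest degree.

≈ lat 11°S, lon 15°E

Convert each endpoint to a unit vector on the sphere (x = cos φ cos λ, y = cos φ sin λ, z = sin φ).
The central angle between the endpoints is δ = arccos(p₁·p₂) ≈ 2.070 rad (118.6°). The total great-circle distance is δ·R ≈ 2.070 × 6371 ≈ 13186 km, so the target fraction is f = 9000/13186 ≈ 0.683.
Interpolate at f ≈ 0.683 with slerp weights a = sin((1−f)δ)/sin δ ≈ 0.696, b = sin(fδ)/sin δ ≈ 1.125.
p = a·p₁ + b·p₂ ≈ (0.946, 0.257, -0.198); φ = arcsin(p_z) ≈ -11.41°, λ = atan2(p_y, p_x) ≈ 15.22°.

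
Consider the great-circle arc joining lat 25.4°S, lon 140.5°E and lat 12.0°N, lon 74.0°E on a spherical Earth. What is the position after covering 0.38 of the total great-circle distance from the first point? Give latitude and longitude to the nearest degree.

Write both endpoints as unit vectors p₁, p₂ with components (cos φ cos λ, cos φ sin λ, sin φ).
The central angle between the endpoints is δ = arccos(p₁·p₂) ≈ 1.305 rad (74.7°).
Interpolate at f = 0.38 with slerp weights a = sin((1−f)δ)/sin δ ≈ 0.750, b = sin(fδ)/sin δ ≈ 0.493.
p = a·p₁ + b·p₂ ≈ (-0.390, 0.894, -0.219); φ = arcsin(p_z) ≈ -12.66°, λ = atan2(p_y, p_x) ≈ 113.55°.

≈ lat 13°S, lon 114°E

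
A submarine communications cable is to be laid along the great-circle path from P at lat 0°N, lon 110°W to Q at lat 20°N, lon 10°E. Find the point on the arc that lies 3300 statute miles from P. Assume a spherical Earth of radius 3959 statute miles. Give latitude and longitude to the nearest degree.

≈ lat 17°N, lon 65°W

Convert each endpoint to a unit vector on the sphere (x = cos φ cos λ, y = cos φ sin λ, z = sin φ).
The central angle between the endpoints is δ = arccos(p₁·p₂) ≈ 2.060 rad (118.0°). The total great-circle distance is δ·R ≈ 2.060 × 3959 ≈ 8155 mi, so the target fraction is f = 3300/8155 ≈ 0.405.
Interpolate at f ≈ 0.405 with slerp weights a = sin((1−f)δ)/sin δ ≈ 1.066, b = sin(fδ)/sin δ ≈ 0.839.
p = a·p₁ + b·p₂ ≈ (0.411, -0.865, 0.287); φ = arcsin(p_z) ≈ 16.67°, λ = atan2(p_y, p_x) ≈ -64.57°.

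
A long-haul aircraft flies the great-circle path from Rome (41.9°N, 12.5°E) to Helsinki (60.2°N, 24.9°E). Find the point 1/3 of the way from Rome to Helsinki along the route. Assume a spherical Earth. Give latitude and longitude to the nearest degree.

≈ (48°N, 16°E)

The haversine formula gives a central angle δ ≈ 0.346 rad (19.8°) between the endpoints.
Interpolate at f = 1/3 with slerp weights a = sin((1−f)δ)/sin δ ≈ 0.674, b = sin(fδ)/sin δ ≈ 0.339.
p = a·p₁ + b·p₂ ≈ (0.643, 0.180, 0.745); φ = arcsin(p_z) ≈ 48.13°, λ = atan2(p_y, p_x) ≈ 15.61°.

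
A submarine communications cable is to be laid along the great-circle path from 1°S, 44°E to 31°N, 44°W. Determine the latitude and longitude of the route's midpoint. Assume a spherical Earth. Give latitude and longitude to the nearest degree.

≈ 20°N, 4°E

Write both endpoints as unit vectors p₁, p₂ with components (cos φ cos λ, cos φ sin λ, sin φ).
The central angle between the endpoints is δ = arccos(p₁·p₂) ≈ 1.550 rad (88.8°).
Interpolate at f = 1/2 with slerp weights a = sin((1−f)δ)/sin δ ≈ 0.700, b = sin(fδ)/sin δ ≈ 0.700.
p = a·p₁ + b·p₂ ≈ (0.935, 0.069, 0.348); φ = arcsin(p_z) ≈ 20.38°, λ = atan2(p_y, p_x) ≈ 4.24°.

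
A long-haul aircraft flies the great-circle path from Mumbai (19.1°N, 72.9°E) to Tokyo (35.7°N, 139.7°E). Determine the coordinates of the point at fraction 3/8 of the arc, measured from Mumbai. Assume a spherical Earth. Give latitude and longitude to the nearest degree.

≈ (29°N, 95°E)

The haversine formula gives a central angle δ ≈ 1.055 rad (60.4°) between the endpoints.
Interpolate at f = 3/8 with slerp weights a = sin((1−f)δ)/sin δ ≈ 0.704, b = sin(fδ)/sin δ ≈ 0.443.
p = a·p₁ + b·p₂ ≈ (-0.079, 0.869, 0.489); φ = arcsin(p_z) ≈ 29.27°, λ = atan2(p_y, p_x) ≈ 95.18°.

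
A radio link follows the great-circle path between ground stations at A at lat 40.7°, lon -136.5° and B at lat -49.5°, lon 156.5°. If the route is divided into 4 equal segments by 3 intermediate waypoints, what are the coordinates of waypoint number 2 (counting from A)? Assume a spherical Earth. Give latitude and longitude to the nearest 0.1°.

Write both endpoints as unit vectors p₁, p₂ with components (cos φ cos λ, cos φ sin λ, sin φ).
The central angle between the endpoints is δ = arccos(p₁·p₂) ≈ 1.879 rad (107.7°).
Interpolate at f = 2/4 with slerp weights a = sin((1−f)δ)/sin δ ≈ 0.847, b = sin(fδ)/sin δ ≈ 0.847.
p = a·p₁ + b·p₂ ≈ (-0.971, -0.223, -0.092); φ = arcsin(p_z) ≈ -5.27°, λ = atan2(p_y, p_x) ≈ -167.07°.

≈ lat -5.3°, lon -167.1°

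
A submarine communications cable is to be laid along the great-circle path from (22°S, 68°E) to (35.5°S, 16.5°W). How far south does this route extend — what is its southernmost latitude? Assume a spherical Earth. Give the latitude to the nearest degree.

The great circle lies in the plane with unit normal n̂ = (p₁ × p₂)/|p₁ × p₂|.
Here n̂_z ≈ -0.785; the vertex latitude is φ_max = arccos|n̂_z| ≈ 38.3°.
Check via Clairaut: cos φ_max = |cos φ₁| · sin C = cos(22.0°)·sin(122.1°) ≈ 0.785, again giving ≈ 38.3°.

≈ 38°S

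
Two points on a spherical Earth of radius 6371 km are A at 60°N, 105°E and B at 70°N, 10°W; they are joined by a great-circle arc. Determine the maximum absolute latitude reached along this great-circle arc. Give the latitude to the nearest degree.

The great circle lies in the plane with unit normal n̂ = (p₁ × p₂)/|p₁ × p₂|.
Here n̂_z ≈ -0.231; the vertex latitude is φ_max = arccos|n̂_z| ≈ 76.6°.

≈ 77°N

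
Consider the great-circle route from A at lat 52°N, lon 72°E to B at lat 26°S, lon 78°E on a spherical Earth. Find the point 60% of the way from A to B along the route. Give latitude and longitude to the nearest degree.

≈ lat 5°N, lon 76°E

Convert each endpoint to a unit vector on the sphere (x = cos φ cos λ, y = cos φ sin λ, z = sin φ).
The central angle between the endpoints is δ = arccos(p₁·p₂) ≈ 1.364 rad (78.2°).
Interpolate at f = 0.60 with slerp weights a = sin((1−f)δ)/sin δ ≈ 0.530, b = sin(fδ)/sin δ ≈ 0.746.
p = a·p₁ + b·p₂ ≈ (0.240, 0.966, 0.091); φ = arcsin(p_z) ≈ 5.21°, λ = atan2(p_y, p_x) ≈ 76.04°.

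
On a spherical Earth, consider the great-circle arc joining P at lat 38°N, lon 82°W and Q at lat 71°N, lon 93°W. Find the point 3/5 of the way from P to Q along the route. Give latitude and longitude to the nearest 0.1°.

≈ lat 57.9°N, lon 86.2°W

Convert each endpoint to a unit vector on the sphere (x = cos φ cos λ, y = cos φ sin λ, z = sin φ).
The central angle between the endpoints is δ = arccos(p₁·p₂) ≈ 0.585 rad (33.5°).
Interpolate at f = 3/5 with slerp weights a = sin((1−f)δ)/sin δ ≈ 0.420, b = sin(fδ)/sin δ ≈ 0.623.
p = a·p₁ + b·p₂ ≈ (0.035, -0.530, 0.847); φ = arcsin(p_z) ≈ 57.91°, λ = atan2(p_y, p_x) ≈ -86.18°.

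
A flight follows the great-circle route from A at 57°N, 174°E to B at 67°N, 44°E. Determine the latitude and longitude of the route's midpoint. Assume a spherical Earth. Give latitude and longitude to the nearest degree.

≈ 77°N, 128°E

Write both endpoints as unit vectors p₁, p₂ with components (cos φ cos λ, cos φ sin λ, sin φ).
The central angle between the endpoints is δ = arccos(p₁·p₂) ≈ 0.883 rad (50.6°).
Interpolate at f = 1/2 with slerp weights a = sin((1−f)δ)/sin δ ≈ 0.553, b = sin(fδ)/sin δ ≈ 0.553.
p = a·p₁ + b·p₂ ≈ (-0.144, 0.182, 0.973); φ = arcsin(p_z) ≈ 76.60°, λ = atan2(p_y, p_x) ≈ 128.44°.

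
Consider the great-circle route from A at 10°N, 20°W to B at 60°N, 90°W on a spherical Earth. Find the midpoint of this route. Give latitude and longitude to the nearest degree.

≈ 40°N, 42°W

From cos δ = sin φ₁ sin φ₂ + cos φ₁ cos φ₂ cos Δλ, the central angle is δ ≈ 1.246 rad (71.4°).
Interpolate at f = 1/2 with slerp weights a = sin((1−f)δ)/sin δ ≈ 0.616, b = sin(fδ)/sin δ ≈ 0.616.
p = a·p₁ + b·p₂ ≈ (0.570, -0.515, 0.640); φ = arcsin(p_z) ≈ 39.80°, λ = atan2(p_y, p_x) ≈ -42.12°.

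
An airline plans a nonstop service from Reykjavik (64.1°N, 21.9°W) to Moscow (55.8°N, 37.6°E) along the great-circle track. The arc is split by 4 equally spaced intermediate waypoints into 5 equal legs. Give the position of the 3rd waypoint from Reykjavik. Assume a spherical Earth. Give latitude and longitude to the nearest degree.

≈ (62°N, 18°E)

Convert each endpoint to a unit vector on the sphere (x = cos φ cos λ, y = cos φ sin λ, z = sin φ).
The central angle between the endpoints is δ = arccos(p₁·p₂) ≈ 0.518 rad (29.7°).
Interpolate at f = 3/5 with slerp weights a = sin((1−f)δ)/sin δ ≈ 0.416, b = sin(fδ)/sin δ ≈ 0.618.
p = a·p₁ + b·p₂ ≈ (0.443, 0.144, 0.885); φ = arcsin(p_z) ≈ 62.21°, λ = atan2(p_y, p_x) ≈ 18.01°.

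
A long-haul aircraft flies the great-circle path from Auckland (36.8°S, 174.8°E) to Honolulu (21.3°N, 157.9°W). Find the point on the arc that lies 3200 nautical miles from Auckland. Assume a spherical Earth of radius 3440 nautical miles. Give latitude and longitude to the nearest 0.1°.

From cos δ = sin φ₁ sin φ₂ + cos φ₁ cos φ₂ cos Δλ, the central angle is δ ≈ 1.109 rad (63.6°). The total great-circle distance is δ·R ≈ 1.109 × 3440 ≈ 3816 nmi, so the target fraction is f = 3200/3816 ≈ 0.839.
Interpolate at f ≈ 0.839 with slerp weights a = sin((1−f)δ)/sin δ ≈ 0.199, b = sin(fδ)/sin δ ≈ 0.895.
p = a·p₁ + b·p₂ ≈ (-0.932, -0.299, 0.206); φ = arcsin(p_z) ≈ 11.90°, λ = atan2(p_y, p_x) ≈ -162.18°.

≈ 11.9°N, 162.2°W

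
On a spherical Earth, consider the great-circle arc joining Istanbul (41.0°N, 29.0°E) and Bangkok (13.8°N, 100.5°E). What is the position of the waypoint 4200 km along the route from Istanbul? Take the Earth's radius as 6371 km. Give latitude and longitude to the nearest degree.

≈ 30°N, 74°E

From cos δ = sin φ₁ sin φ₂ + cos φ₁ cos φ₂ cos Δλ, the central angle is δ ≈ 1.171 rad (67.1°). The total great-circle distance is δ·R ≈ 1.171 × 6371 ≈ 7462 km, so the target fraction is f = 4200/7462 ≈ 0.563.
Interpolate at f ≈ 0.563 with slerp weights a = sin((1−f)δ)/sin δ ≈ 0.532, b = sin(fδ)/sin δ ≈ 0.665.
p = a·p₁ + b·p₂ ≈ (0.233, 0.829, 0.507); φ = arcsin(p_z) ≈ 30.50°, λ = atan2(p_y, p_x) ≈ 74.29°.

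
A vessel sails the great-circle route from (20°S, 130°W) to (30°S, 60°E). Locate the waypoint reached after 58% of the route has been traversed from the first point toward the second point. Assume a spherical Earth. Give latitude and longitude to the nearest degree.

Convert each endpoint to a unit vector on the sphere (x = cos φ cos λ, y = cos φ sin λ, z = sin φ).
The central angle between the endpoints is δ = arccos(p₁·p₂) ≈ 2.253 rad (129.1°).
Interpolate at f = 0.58 with slerp weights a = sin((1−f)δ)/sin δ ≈ 1.045, b = sin(fδ)/sin δ ≈ 1.244.
p = a·p₁ + b·p₂ ≈ (-0.093, 0.180, -0.979); φ = arcsin(p_z) ≈ -78.30°, λ = atan2(p_y, p_x) ≈ 117.21°.

≈ (78°S, 117°E)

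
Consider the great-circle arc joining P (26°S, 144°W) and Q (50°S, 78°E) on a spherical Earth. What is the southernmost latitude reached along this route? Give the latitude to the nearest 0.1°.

The great circle lies in the plane with unit normal n̂ = (p₁ × p₂)/|p₁ × p₂|.
Here n̂_z ≈ -0.388; the vertex latitude is φ_max = arccos|n̂_z| ≈ 67.2°.
Check via Clairaut: cos φ_max = |cos φ₁| · sin C = cos(26.0°)·sin(154.4°) ≈ 0.388, again giving ≈ 67.2°.

≈ 67.2°S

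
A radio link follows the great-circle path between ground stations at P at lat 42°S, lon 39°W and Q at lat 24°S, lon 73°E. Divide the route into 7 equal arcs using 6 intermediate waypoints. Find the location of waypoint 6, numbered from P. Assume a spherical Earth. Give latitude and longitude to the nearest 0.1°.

Write both endpoints as unit vectors p₁, p₂ with components (cos φ cos λ, cos φ sin λ, sin φ).
The central angle between the endpoints is δ = arccos(p₁·p₂) ≈ 1.553 rad (89.0°).
Interpolate at f = 6/7 with slerp weights a = sin((1−f)δ)/sin δ ≈ 0.220, b = sin(fδ)/sin δ ≈ 0.972.
p = a·p₁ + b·p₂ ≈ (0.387, 0.746, -0.542); φ = arcsin(p_z) ≈ -32.85°, λ = atan2(p_y, p_x) ≈ 62.60°.

≈ lat 32.8°S, lon 62.6°E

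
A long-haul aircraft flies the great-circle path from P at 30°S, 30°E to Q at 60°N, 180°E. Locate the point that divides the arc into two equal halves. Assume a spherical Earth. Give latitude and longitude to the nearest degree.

≈ 36°N, 60°E

Convert each endpoint to a unit vector on the sphere (x = cos φ cos λ, y = cos φ sin λ, z = sin φ).
The central angle between the endpoints is δ = arccos(p₁·p₂) ≈ 2.512 rad (143.9°).
Interpolate at f = 1/2 with slerp weights a = sin((1−f)δ)/sin δ ≈ 1.614, b = sin(fδ)/sin δ ≈ 1.614.
p = a·p₁ + b·p₂ ≈ (0.403, 0.699, 0.591); φ = arcsin(p_z) ≈ 36.21°, λ = atan2(p_y, p_x) ≈ 60.00°.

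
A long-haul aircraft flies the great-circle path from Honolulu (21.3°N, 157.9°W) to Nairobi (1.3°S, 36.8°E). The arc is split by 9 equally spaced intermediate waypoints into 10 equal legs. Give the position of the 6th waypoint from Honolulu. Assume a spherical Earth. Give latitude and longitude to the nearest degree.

≈ 46°N, 83°E

Write both endpoints as unit vectors p₁, p₂ with components (cos φ cos λ, cos φ sin λ, sin φ).
The central angle between the endpoints is δ = arccos(p₁·p₂) ≈ 2.712 rad (155.4°).
Interpolate at f = 6/10 with slerp weights a = sin((1−f)δ)/sin δ ≈ 2.124, b = sin(fδ)/sin δ ≈ 2.398.
p = a·p₁ + b·p₂ ≈ (0.086, 0.692, 0.717); φ = arcsin(p_z) ≈ 45.81°, λ = atan2(p_y, p_x) ≈ 82.89°.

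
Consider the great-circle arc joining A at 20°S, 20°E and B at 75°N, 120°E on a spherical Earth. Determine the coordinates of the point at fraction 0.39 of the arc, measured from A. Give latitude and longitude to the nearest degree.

Convert each endpoint to a unit vector on the sphere (x = cos φ cos λ, y = cos φ sin λ, z = sin φ).
The central angle between the endpoints is δ = arccos(p₁·p₂) ≈ 1.953 rad (111.9°).
Interpolate at f = 0.39 with slerp weights a = sin((1−f)δ)/sin δ ≈ 1.001, b = sin(fδ)/sin δ ≈ 0.744.
p = a·p₁ + b·p₂ ≈ (0.788, 0.488, 0.376); φ = arcsin(p_z) ≈ 22.08°, λ = atan2(p_y, p_x) ≈ 31.80°.

≈ 22°N, 32°E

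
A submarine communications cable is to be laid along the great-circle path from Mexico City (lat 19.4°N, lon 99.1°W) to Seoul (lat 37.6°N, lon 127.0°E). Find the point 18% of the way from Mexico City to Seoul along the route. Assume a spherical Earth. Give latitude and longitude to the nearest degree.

Convert each endpoint to a unit vector on the sphere (x = cos φ cos λ, y = cos φ sin λ, z = sin φ).
The central angle between the endpoints is δ = arccos(p₁·p₂) ≈ 1.892 rad (108.4°).
Interpolate at f = 0.18 with slerp weights a = sin((1−f)δ)/sin δ ≈ 1.054, b = sin(fδ)/sin δ ≈ 0.352.
p = a·p₁ + b·p₂ ≈ (-0.325, -0.759, 0.565); φ = arcsin(p_z) ≈ 34.38°, λ = atan2(p_y, p_x) ≈ -113.19°.

≈ lat 34°N, lon 113°W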